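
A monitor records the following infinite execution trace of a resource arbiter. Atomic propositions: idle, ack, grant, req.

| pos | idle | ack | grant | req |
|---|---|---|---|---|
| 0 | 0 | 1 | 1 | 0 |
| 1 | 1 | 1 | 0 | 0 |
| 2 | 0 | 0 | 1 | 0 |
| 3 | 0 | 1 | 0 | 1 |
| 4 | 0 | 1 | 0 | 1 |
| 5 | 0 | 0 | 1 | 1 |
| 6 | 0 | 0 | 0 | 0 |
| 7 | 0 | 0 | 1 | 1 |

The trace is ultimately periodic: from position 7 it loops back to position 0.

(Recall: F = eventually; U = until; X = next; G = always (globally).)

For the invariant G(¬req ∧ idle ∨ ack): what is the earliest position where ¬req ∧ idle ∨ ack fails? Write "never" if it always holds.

Check ¬req ∧ idle ∨ ack at each position in order: 0 ✓, 1 ✓.
At position 2 the labels are {grant}, so ¬req ∧ idle ∨ ack is false there. This is the first violation.

2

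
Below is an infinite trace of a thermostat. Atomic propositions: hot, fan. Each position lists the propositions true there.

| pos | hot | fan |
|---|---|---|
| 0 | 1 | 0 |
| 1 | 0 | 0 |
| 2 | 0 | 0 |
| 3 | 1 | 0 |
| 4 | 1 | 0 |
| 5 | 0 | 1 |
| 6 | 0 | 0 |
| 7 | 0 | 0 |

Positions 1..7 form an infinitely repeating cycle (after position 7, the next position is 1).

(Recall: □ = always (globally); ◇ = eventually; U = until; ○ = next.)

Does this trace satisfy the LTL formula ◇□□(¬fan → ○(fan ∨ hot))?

Violated

□□(¬fan → ○(fan ∨ hot)) is false at every position 0..7, so it never becomes true and ◇□□(¬fan → ○(fan ∨ hot)) fails.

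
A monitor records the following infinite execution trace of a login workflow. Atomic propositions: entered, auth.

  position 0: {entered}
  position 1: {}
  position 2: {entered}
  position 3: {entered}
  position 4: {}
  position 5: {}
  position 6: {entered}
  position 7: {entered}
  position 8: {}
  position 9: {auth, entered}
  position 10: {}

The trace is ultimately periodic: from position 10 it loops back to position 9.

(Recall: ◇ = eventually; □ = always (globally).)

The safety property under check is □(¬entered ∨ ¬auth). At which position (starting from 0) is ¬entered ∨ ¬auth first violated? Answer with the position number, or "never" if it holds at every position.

Check ¬entered ∨ ¬auth at each position in order: 0 ✓, 1 ✓, 2 ✓, 3 ✓, 4 ✓, 5 ✓, 6 ✓, 7 ✓, 8 ✓.
At position 9 the labels are {auth, entered}, so ¬entered ∨ ¬auth is false there. This is the first violation.

9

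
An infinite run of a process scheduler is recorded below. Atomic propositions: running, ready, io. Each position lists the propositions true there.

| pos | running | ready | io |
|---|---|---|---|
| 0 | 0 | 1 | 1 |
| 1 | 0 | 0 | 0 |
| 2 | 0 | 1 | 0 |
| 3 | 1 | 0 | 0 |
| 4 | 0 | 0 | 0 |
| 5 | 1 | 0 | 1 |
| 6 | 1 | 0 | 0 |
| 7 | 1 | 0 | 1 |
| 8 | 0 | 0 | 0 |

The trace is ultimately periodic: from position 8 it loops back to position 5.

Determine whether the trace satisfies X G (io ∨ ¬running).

The position after 0 is 1; G (io ∨ ¬running) is false there.

Violated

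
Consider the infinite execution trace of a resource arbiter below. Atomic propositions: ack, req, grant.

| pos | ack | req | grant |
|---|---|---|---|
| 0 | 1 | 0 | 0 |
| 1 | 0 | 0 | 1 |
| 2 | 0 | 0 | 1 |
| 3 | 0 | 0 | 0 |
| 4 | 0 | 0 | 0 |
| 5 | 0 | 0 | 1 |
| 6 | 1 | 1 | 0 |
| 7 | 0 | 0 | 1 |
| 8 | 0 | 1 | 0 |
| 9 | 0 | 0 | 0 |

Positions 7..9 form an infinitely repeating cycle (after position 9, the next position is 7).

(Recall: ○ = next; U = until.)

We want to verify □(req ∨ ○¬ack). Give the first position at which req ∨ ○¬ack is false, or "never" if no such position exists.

5

Check req ∨ ○¬ack at each position in order: 0 ✓, 1 ✓, 2 ✓, 3 ✓, 4 ✓.
At position 5 the labels are {grant} and the next position 6 has {ack, req}, so req ∨ ○¬ack is false there. This is the first violation.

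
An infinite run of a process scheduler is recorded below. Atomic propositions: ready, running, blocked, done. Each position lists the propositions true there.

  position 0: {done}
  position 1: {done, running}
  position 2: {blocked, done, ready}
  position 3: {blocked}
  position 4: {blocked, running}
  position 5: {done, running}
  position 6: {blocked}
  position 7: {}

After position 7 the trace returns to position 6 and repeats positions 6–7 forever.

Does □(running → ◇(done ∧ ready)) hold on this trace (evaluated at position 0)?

Violated

running → ◇(done ∧ ready) must hold at every position from 0 onward. It fails at position 4, so □(running → ◇(done ∧ ready)) is false.
Positions where running holds: 1, 4, 5.
Check ◇(done ∧ ready) at each: 1→ok, 4→fails, 5→fails.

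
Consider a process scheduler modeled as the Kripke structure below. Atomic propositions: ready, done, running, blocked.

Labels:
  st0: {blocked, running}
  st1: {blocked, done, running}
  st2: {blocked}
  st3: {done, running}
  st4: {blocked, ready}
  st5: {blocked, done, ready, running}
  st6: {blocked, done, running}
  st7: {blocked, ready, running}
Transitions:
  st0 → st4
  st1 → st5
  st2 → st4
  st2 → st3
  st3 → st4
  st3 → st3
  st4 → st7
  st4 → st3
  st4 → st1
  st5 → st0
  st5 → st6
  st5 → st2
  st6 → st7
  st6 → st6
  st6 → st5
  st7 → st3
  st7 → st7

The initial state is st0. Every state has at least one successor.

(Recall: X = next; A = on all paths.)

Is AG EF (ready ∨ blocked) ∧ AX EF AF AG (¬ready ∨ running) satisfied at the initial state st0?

States satisfying EF (ready ∨ blocked): {st0, st1, st2, st3, st4, st5, st6, st7}.
States satisfying AG EF (ready ∨ blocked): {st0, st1, st2, st3, st4, st5, st6, st7}.
States satisfying EF AF AG (¬ready ∨ running): ∅.
States satisfying AX EF AF AG (¬ready ∨ running): ∅.
States satisfying AG EF (ready ∨ blocked) ∧ AX EF AF AG (¬ready ∨ running): ∅.
st0 ∉ Sat(AG EF (ready ∨ blocked) ∧ AX EF AF AG (¬ready ∨ running)).

Violated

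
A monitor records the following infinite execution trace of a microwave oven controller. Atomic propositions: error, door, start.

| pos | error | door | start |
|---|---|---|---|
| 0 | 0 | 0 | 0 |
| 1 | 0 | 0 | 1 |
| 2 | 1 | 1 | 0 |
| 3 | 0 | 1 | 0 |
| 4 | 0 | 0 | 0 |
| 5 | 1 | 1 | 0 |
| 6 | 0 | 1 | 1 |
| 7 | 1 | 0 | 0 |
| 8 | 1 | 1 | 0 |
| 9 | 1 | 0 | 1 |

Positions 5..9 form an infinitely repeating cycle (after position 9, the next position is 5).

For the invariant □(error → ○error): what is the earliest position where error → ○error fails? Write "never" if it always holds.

Check error → ○error at each position in order: 0 ✓, 1 ✓.
At position 2 the labels are {door, error} and the next position 3 has {door}, so error → ○error is false there. This is the first violation.

2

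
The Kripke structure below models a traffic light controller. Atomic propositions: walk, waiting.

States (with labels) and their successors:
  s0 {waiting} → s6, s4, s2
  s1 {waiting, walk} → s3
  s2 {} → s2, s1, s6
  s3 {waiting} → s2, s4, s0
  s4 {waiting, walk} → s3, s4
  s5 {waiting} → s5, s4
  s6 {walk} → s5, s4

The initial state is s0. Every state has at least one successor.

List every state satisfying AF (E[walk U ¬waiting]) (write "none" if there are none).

States satisfying E[walk U ¬waiting]: {s2, s6}.
States satisfying AF (E[walk U ¬waiting]): {s2, s6}.

{s2, s6}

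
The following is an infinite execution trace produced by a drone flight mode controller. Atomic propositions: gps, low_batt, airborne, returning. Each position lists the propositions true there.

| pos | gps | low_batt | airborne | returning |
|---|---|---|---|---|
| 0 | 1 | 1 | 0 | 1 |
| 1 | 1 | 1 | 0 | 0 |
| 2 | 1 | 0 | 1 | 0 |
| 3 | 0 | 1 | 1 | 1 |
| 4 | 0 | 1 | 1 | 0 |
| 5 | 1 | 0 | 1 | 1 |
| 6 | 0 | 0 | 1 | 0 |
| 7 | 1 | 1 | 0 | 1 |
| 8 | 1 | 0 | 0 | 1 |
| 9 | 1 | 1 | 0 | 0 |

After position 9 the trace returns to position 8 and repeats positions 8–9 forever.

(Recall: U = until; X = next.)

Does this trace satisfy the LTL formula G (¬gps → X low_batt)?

¬gps → X low_batt must hold at every position from 0 onward. It fails at position 4, so G (¬gps → X low_batt) is false.
Positions where ¬gps holds: 3, 4, 6.
Check X low_batt at each: 3→ok, 4→fails, 6→ok.

No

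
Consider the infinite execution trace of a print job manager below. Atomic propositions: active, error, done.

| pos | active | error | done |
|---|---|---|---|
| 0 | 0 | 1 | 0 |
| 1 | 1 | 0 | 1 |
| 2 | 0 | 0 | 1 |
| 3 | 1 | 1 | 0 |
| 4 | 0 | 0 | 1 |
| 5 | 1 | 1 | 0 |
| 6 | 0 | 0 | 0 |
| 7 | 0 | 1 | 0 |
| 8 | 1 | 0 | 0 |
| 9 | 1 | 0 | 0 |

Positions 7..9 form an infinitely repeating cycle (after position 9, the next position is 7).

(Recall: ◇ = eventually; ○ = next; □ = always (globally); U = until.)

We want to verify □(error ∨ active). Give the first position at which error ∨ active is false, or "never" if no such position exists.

2

Check error ∨ active at each position in order: 0 ✓, 1 ✓.
At position 2 the labels are {done}, so error ∨ active is false there. This is the first violation.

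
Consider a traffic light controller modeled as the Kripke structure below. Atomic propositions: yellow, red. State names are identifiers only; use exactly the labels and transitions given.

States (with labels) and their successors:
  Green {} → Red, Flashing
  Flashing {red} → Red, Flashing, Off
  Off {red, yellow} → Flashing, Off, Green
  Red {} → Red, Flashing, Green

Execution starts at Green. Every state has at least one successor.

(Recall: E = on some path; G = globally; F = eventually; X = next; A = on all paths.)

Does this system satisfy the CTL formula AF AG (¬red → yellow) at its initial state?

States satisfying AG (¬red → yellow): ∅.
States satisfying AF AG (¬red → yellow): ∅.
There is a path from Green along which AG (¬red → yellow) never holds.
Green ∉ Sat(AF AG (¬red → yellow)).

Does not hold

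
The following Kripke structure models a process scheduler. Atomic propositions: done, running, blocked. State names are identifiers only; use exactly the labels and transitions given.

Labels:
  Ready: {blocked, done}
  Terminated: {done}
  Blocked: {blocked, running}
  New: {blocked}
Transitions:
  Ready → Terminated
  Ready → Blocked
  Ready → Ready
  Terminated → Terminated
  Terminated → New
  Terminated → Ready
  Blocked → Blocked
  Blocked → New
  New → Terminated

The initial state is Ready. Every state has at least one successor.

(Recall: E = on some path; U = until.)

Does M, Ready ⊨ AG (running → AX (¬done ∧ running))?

States satisfying running → AX (¬done ∧ running): {Ready, Terminated, New}.
States satisfying AG (running → AX (¬done ∧ running)): ∅.
Blocked is reachable from Ready and violates running → AX (¬done ∧ running), so AG fails at Ready.
Ready ∉ Sat(AG (running → AX (¬done ∧ running))).

Violated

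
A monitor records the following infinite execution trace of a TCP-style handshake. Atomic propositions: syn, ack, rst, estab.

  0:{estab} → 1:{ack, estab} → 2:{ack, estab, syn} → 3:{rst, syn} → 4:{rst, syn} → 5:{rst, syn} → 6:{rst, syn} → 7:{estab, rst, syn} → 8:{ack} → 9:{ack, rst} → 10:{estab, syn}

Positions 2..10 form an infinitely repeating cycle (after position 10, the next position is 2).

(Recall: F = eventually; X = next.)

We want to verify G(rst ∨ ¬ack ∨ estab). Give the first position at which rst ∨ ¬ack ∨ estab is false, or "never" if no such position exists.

8

Check rst ∨ ¬ack ∨ estab at each position in order: 0 ✓, 1 ✓, 2 ✓, 3 ✓, 4 ✓, 5 ✓, 6 ✓, 7 ✓.
At position 8 the labels are {ack}, so rst ∨ ¬ack ∨ estab is false there. This is the first violation.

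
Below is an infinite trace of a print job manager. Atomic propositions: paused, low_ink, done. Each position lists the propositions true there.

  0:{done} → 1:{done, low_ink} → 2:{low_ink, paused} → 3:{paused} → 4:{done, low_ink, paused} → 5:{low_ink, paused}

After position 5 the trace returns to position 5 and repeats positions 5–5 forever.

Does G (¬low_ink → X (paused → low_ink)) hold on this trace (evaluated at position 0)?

Yes

¬low_ink → X (paused → low_ink) holds at every position 0..5, and those are all positions ever visited, so G (¬low_ink → X (paused → low_ink)) holds.
Positions where ¬low_ink holds: 0, 3.
Check X (paused → low_ink) at each: 0→ok, 3→ok.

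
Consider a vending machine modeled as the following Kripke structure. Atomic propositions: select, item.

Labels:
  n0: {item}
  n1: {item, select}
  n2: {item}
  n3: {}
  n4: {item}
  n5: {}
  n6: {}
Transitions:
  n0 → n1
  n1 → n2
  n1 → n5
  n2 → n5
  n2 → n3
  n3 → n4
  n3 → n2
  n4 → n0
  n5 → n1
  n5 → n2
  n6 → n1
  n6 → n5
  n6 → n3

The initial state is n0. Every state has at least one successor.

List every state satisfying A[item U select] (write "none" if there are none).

{n0, n1, n4}

States satisfying item: {n0, n1, n2, n4}.
States satisfying select: {n1}.
States satisfying A[item U select]: {n0, n1, n4}.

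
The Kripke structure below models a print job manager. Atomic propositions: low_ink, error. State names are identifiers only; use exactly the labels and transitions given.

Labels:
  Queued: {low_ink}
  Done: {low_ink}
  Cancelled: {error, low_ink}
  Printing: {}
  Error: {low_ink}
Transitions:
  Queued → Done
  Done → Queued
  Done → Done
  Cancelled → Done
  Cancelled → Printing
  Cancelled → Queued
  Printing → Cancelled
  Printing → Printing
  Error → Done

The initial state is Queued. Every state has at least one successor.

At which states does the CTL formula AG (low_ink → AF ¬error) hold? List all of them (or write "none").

States satisfying low_ink → AF ¬error: {Queued, Done, Cancelled, Printing, Error}.
States satisfying AG (low_ink → AF ¬error): {Queued, Done, Cancelled, Printing, Error}.

{Queued, Done, Cancelled, Printing, Error}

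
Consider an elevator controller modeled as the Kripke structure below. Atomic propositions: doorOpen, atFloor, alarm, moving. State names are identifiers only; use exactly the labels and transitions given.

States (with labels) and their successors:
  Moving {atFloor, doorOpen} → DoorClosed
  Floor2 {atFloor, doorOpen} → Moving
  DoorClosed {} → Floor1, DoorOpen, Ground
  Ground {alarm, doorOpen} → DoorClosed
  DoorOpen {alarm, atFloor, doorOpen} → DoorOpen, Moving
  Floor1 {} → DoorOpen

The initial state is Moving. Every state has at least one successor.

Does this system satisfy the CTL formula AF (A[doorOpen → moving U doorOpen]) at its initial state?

States satisfying A[doorOpen → moving U doorOpen]: {Moving, Floor2, DoorClosed, Ground, DoorOpen, Floor1}.
States satisfying AF (A[doorOpen → moving U doorOpen]): {Moving, Floor2, DoorClosed, Ground, DoorOpen, Floor1}.
Moving ∈ Sat(AF (A[doorOpen → moving U doorOpen])).

Yes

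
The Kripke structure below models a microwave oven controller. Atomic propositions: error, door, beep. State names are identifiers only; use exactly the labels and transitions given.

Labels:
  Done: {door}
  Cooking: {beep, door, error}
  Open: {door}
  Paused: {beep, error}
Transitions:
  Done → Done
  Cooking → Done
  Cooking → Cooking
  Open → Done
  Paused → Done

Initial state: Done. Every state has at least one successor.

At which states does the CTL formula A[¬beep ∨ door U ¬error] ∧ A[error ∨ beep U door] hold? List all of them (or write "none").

{Done, Open}

States satisfying ¬beep ∨ door: {Done, Cooking, Open}.
States satisfying ¬error: {Done, Open}.
States satisfying A[¬beep ∨ door U ¬error]: {Done, Open}.
States satisfying error ∨ beep: {Cooking, Paused}.
States satisfying door: {Done, Cooking, Open}.
States satisfying A[error ∨ beep U door]: {Done, Cooking, Open, Paused}.
States satisfying A[¬beep ∨ door U ¬error] ∧ A[error ∨ beep U door]: {Done, Open}.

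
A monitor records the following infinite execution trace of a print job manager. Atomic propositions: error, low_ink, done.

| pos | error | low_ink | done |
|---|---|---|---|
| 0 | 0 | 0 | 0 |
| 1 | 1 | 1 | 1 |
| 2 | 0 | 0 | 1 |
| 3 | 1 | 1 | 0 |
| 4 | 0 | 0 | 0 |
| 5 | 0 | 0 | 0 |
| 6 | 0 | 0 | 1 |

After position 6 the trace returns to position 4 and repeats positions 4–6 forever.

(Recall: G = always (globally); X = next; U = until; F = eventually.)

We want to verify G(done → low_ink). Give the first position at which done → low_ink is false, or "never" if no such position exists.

Check done → low_ink at each position in order: 0 ✓, 1 ✓.
At position 2 the labels are {done}, so done → low_ink is false there. This is the first violation.

2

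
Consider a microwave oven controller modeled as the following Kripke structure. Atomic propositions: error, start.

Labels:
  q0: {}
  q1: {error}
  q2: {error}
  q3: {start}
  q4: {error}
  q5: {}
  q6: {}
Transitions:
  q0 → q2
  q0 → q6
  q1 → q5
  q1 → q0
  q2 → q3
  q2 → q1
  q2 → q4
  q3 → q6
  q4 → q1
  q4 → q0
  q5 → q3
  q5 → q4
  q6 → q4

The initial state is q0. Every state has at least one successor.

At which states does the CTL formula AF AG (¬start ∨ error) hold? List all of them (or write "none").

States satisfying AG (¬start ∨ error): ∅.
States satisfying AF AG (¬start ∨ error): ∅.

none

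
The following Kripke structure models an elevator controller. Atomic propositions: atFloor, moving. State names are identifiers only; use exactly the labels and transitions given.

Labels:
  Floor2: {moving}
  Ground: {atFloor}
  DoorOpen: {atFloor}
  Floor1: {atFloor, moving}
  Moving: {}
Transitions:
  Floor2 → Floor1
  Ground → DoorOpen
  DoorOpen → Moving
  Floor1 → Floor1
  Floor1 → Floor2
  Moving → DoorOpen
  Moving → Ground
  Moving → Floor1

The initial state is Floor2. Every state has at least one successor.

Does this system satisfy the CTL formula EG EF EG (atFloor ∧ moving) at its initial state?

States satisfying EF EG (atFloor ∧ moving): {Floor2, Ground, DoorOpen, Floor1, Moving}.
States satisfying EG EF EG (atFloor ∧ moving): {Floor2, Ground, DoorOpen, Floor1, Moving}.
Floor2 ∈ Sat(EG EF EG (atFloor ∧ moving)).

Satisfied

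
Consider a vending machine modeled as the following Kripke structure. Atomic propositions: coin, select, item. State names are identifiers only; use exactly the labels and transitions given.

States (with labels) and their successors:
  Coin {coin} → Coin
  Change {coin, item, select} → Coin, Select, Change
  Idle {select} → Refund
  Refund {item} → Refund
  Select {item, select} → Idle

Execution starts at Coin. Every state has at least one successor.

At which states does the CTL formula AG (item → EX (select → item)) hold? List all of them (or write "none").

{Coin, Idle, Refund}

States satisfying item → EX (select → item): {Coin, Change, Idle, Refund}.
States satisfying AG (item → EX (select → item)): {Coin, Idle, Refund}.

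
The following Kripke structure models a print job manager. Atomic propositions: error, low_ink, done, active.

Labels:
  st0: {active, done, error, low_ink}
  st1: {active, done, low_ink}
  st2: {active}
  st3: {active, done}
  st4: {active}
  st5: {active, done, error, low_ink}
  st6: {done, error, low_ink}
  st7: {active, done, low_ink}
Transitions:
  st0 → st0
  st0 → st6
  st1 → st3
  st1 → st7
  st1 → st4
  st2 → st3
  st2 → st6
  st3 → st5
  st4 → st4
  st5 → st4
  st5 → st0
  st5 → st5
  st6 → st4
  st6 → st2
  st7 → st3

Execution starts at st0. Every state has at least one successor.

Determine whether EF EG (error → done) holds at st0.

Holds

States satisfying EG (error → done): {st0, st1, st2, st3, st4, st5, st6, st7}.
States satisfying EF EG (error → done): {st0, st1, st2, st3, st4, st5, st6, st7}.
Some path from st0 reaches a state where EG (error → done) holds.
st0 ∈ Sat(EF EG (error → done)).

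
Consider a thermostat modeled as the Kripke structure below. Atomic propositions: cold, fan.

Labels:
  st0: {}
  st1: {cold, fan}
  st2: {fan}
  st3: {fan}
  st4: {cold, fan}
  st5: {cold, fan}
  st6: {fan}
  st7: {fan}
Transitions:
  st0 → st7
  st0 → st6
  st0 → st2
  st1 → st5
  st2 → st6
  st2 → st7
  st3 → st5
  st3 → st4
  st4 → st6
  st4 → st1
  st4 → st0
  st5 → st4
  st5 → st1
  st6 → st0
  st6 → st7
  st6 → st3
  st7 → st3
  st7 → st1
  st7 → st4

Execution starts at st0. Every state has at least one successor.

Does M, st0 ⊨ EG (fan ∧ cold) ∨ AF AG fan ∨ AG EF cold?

Holds

States satisfying fan ∧ cold: {st1, st4, st5}.
States satisfying EG (fan ∧ cold): {st1, st4, st5}.
States satisfying AG fan: ∅.
States satisfying AF AG fan: ∅.
States satisfying EG (fan ∧ cold) ∨ AF AG fan: {st1, st4, st5}.
States satisfying EF cold: {st0, st1, st2, st3, st4, st5, st6, st7}.
States satisfying AG EF cold: {st0, st1, st2, st3, st4, st5, st6, st7}.
States satisfying EG (fan ∧ cold) ∨ AF AG fan ∨ AG EF cold: {st0, st1, st2, st3, st4, st5, st6, st7}.
st0 ∈ Sat(EG (fan ∧ cold) ∨ AF AG fan ∨ AG EF cold).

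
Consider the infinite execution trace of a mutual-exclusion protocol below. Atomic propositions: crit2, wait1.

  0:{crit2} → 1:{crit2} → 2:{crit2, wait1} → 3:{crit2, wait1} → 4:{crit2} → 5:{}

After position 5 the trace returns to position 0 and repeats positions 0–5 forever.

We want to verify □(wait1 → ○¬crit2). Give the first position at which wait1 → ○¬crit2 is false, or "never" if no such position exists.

Check wait1 → ○¬crit2 at each position in order: 0 ✓, 1 ✓.
At position 2 the labels are {crit2, wait1} and the next position 3 has {crit2, wait1}, so wait1 → ○¬crit2 is false there. This is the first violation.

2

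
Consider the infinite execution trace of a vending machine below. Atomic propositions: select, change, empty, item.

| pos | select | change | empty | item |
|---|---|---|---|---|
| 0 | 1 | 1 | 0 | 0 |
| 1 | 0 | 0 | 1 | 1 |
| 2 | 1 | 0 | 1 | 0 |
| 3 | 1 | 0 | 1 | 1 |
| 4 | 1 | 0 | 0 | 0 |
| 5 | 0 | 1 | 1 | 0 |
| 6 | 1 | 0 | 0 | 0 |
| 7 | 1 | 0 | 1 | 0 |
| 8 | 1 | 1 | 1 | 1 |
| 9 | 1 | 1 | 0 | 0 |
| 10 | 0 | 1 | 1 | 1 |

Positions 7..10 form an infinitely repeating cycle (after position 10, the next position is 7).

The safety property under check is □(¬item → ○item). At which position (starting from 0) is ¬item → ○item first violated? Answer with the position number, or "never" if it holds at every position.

Check ¬item → ○item at each position in order: 0 ✓, 1 ✓, 2 ✓, 3 ✓.
At position 4 the labels are {select} and the next position 5 has {change, empty}, so ¬item → ○item is false there. This is the first violation.

4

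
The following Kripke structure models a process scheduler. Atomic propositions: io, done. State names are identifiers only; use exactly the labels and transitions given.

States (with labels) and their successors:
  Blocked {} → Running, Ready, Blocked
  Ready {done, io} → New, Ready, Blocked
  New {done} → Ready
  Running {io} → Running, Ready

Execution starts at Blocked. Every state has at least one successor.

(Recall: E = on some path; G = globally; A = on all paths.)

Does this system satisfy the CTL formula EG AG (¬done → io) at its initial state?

Does not hold

States satisfying AG (¬done → io): ∅.
States satisfying EG AG (¬done → io): ∅.
No suitable path/successor from Blocked witnesses the formula.
Blocked ∉ Sat(EG AG (¬done → io)).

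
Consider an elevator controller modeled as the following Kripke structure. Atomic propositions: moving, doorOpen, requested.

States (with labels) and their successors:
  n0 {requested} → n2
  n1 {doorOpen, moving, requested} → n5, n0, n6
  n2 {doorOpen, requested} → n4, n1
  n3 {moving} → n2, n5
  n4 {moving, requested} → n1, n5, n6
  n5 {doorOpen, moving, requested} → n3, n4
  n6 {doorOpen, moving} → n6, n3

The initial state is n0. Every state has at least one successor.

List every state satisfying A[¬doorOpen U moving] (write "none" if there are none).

States satisfying ¬doorOpen: {n0, n3, n4}.
States satisfying moving: {n1, n3, n4, n5, n6}.
States satisfying A[¬doorOpen U moving]: {n1, n3, n4, n5, n6}.

{n1, n3, n4, n5, n6}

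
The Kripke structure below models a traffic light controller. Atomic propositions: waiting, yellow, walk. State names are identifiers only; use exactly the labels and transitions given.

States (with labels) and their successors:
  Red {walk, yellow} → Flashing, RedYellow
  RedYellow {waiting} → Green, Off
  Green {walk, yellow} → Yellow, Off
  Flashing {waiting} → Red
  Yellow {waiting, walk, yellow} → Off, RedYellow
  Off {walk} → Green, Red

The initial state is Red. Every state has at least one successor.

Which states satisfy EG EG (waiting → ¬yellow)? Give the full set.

States satisfying EG (waiting → ¬yellow): {Red, RedYellow, Green, Flashing, Off}.
States satisfying EG EG (waiting → ¬yellow): {Red, RedYellow, Green, Flashing, Off}.

{Red, RedYellow, Green, Flashing, Off}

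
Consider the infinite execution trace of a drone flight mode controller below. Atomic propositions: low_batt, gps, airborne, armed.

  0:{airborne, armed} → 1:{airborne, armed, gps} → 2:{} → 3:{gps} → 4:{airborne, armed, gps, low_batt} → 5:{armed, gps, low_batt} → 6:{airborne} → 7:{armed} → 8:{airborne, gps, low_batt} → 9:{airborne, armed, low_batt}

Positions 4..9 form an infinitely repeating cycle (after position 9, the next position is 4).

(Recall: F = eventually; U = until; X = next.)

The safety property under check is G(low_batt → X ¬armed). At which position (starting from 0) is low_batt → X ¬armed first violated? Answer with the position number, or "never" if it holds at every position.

Check low_batt → X ¬armed at each position in order: 0 ✓, 1 ✓, 2 ✓, 3 ✓.
At position 4 the labels are {airborne, armed, gps, low_batt} and the next position 5 has {armed, gps, low_batt}, so low_batt → X ¬armed is false there. This is the first violation.

4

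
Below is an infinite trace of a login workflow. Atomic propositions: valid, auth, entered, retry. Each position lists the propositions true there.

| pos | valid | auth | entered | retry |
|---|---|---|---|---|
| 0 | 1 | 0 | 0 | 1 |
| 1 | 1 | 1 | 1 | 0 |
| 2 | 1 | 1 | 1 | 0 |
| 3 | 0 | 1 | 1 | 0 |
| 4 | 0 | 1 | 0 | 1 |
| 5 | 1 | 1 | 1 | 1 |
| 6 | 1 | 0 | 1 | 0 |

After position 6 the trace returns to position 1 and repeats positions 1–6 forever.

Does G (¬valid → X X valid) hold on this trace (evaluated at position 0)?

¬valid → X X valid holds at every position 0..6, and those are all positions ever visited, so G (¬valid → X X valid) holds.
Positions where ¬valid holds: 3, 4.
Check X X valid at each: 3→ok, 4→ok.

Holds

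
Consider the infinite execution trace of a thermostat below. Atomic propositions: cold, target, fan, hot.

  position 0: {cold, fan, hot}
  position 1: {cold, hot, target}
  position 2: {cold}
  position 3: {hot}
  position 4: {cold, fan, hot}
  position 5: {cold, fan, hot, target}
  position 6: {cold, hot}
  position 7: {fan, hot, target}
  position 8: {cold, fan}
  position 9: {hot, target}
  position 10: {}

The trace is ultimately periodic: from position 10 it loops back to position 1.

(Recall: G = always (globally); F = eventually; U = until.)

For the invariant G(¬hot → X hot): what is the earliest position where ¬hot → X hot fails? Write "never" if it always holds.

never

¬hot → X hot holds at every position 0..10, and those are all the positions the trace ever visits, so the invariant G(¬hot → X hot) is never violated.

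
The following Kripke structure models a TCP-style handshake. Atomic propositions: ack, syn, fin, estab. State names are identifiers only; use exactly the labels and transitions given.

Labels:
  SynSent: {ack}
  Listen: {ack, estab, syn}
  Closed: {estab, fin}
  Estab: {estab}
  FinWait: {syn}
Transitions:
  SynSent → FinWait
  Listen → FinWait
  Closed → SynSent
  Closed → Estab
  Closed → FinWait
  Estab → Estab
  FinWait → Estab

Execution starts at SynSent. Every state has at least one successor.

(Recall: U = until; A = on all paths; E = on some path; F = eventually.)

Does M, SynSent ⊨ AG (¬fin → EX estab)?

States satisfying ¬fin → EX estab: {Closed, Estab, FinWait}.
States satisfying AG (¬fin → EX estab): {Estab, FinWait}.
SynSent is reachable from SynSent and violates ¬fin → EX estab, so AG fails at SynSent.
SynSent ∉ Sat(AG (¬fin → EX estab)).

No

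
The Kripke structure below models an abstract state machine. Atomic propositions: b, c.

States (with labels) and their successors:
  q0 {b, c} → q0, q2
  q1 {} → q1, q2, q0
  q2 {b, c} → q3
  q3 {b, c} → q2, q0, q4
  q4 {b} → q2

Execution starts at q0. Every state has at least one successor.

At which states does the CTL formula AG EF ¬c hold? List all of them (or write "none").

{q0, q1, q2, q3, q4}

States satisfying EF ¬c: {q0, q1, q2, q3, q4}.
States satisfying AG EF ¬c: {q0, q1, q2, q3, q4}.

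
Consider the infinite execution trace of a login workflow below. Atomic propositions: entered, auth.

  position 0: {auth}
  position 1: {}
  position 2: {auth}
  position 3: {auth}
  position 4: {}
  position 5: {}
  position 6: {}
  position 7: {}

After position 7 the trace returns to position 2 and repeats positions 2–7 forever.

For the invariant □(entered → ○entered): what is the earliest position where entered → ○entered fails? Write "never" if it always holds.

never

entered → ○entered holds at every position 0..7, and those are all the positions the trace ever visits, so the invariant □(entered → ○entered) is never violated.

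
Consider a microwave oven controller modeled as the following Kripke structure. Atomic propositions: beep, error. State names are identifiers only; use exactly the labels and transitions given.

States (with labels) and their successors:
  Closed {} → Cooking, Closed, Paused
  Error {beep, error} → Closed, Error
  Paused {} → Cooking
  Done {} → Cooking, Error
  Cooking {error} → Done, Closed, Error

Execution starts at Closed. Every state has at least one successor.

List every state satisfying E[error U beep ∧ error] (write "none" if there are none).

{Error, Cooking}

States satisfying error: {Error, Cooking}.
States satisfying beep ∧ error: {Error}.
States satisfying E[error U beep ∧ error]: {Error, Cooking}.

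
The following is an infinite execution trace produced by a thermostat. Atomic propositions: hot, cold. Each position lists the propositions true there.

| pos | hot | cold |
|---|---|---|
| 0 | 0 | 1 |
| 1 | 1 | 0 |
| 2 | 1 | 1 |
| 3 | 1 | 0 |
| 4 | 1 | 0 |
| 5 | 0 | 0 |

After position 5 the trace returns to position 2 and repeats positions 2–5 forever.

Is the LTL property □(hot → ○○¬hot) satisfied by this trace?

hot → ○○¬hot must hold at every position from 0 onward. It fails at position 1, so □(hot → ○○¬hot) is false.
Positions where hot holds: 1, 2, 3, 4.
Check ○○¬hot at each: 1→fails, 2→fails, 3→ok, 4→fails.

Violated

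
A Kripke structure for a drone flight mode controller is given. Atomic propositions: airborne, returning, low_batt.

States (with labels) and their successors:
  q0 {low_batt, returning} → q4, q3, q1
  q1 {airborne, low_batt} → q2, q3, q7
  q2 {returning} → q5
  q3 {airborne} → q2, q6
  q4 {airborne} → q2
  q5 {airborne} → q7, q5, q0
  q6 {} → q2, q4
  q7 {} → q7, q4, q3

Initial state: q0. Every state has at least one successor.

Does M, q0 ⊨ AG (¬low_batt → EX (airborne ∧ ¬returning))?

States satisfying ¬low_batt → EX (airborne ∧ ¬returning): {q0, q1, q2, q5, q6, q7}.
States satisfying AG (¬low_batt → EX (airborne ∧ ¬returning)): ∅.
q3 is reachable from q0 and violates ¬low_batt → EX (airborne ∧ ¬returning), so AG fails at q0.
q0 ∉ Sat(AG (¬low_batt → EX (airborne ∧ ¬returning))).

Violated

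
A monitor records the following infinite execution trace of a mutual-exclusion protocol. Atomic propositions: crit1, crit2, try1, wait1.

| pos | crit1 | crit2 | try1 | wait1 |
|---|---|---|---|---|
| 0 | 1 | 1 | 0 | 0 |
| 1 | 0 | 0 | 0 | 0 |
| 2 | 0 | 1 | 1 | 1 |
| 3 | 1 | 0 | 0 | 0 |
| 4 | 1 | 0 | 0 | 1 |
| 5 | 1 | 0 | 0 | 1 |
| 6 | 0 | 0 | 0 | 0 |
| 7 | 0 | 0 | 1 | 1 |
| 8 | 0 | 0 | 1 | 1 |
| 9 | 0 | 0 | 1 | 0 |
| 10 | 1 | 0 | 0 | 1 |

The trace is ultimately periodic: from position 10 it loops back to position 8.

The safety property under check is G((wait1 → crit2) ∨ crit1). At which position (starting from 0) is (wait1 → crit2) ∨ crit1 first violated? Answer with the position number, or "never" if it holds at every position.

7

Check (wait1 → crit2) ∨ crit1 at each position in order: 0 ✓, 1 ✓, 2 ✓, 3 ✓, 4 ✓, 5 ✓, 6 ✓.
At position 7 the labels are {try1, wait1}, so (wait1 → crit2) ∨ crit1 is false there. This is the first violation.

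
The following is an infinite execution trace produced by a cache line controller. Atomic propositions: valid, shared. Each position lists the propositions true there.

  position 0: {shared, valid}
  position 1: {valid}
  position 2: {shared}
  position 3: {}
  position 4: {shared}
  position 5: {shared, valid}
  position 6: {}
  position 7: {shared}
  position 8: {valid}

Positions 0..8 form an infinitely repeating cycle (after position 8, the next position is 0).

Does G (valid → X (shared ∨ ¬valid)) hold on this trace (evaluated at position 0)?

valid → X (shared ∨ ¬valid) must hold at every position from 0 onward. It fails at position 0, so G (valid → X (shared ∨ ¬valid)) is false.
Positions where valid holds: 0, 1, 5, 8.
Check X (shared ∨ ¬valid) at each: 0→fails, 1→ok, 5→ok, 8→ok.

Does not hold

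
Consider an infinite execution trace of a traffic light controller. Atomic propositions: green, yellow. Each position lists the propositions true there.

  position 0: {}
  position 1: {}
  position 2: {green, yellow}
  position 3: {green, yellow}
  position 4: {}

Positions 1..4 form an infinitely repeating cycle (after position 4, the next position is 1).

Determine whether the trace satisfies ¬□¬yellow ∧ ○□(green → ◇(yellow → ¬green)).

Satisfied

The position after 0 is 1; □(green → ◇(yellow → ¬green)) is true there.
At position 0: ¬□¬yellow is true; ○□(green → ◇(yellow → ¬green)) is true; so ¬□¬yellow ∧ ○□(green → ◇(yellow → ¬green)) is true.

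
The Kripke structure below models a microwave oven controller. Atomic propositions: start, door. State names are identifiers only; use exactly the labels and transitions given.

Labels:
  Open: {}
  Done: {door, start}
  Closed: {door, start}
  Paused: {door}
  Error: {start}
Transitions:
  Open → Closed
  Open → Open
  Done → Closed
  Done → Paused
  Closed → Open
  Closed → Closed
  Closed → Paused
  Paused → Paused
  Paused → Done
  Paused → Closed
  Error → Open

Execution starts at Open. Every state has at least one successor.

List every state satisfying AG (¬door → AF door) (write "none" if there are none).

none

States satisfying ¬door → AF door: {Done, Closed, Paused}.
States satisfying AG (¬door → AF door): ∅.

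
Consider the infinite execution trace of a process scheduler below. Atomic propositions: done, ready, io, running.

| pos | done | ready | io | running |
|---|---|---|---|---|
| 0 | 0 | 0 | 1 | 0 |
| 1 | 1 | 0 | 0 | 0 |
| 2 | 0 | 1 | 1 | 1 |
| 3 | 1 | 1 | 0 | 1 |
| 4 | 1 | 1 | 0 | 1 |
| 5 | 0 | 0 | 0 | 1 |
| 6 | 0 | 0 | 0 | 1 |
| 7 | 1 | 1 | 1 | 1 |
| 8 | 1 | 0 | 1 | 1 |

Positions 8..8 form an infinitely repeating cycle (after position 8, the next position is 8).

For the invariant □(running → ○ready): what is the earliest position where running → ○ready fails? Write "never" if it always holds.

4

Check running → ○ready at each position in order: 0 ✓, 1 ✓, 2 ✓, 3 ✓.
At position 4 the labels are {done, ready, running} and the next position 5 has {running}, so running → ○ready is false there. This is the first violation.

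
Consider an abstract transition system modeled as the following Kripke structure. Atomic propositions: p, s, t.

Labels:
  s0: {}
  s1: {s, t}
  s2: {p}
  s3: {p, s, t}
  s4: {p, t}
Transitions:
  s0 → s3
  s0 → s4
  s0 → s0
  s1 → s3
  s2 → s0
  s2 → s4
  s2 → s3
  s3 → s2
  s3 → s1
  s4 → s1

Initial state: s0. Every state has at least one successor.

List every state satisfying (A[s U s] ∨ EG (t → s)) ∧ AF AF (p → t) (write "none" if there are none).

States satisfying s: {s1, s3}.
States satisfying A[s U s]: {s1, s3}.
States satisfying t → s: {s0, s1, s2, s3}.
States satisfying EG (t → s): {s0, s1, s2, s3}.
States satisfying A[s U s] ∨ EG (t → s): {s0, s1, s2, s3}.
States satisfying AF (p → t): {s0, s1, s2, s3, s4}.
States satisfying AF AF (p → t): {s0, s1, s2, s3, s4}.
States satisfying (A[s U s] ∨ EG (t → s)) ∧ AF AF (p → t): {s0, s1, s2, s3}.

{s0, s1, s2, s3}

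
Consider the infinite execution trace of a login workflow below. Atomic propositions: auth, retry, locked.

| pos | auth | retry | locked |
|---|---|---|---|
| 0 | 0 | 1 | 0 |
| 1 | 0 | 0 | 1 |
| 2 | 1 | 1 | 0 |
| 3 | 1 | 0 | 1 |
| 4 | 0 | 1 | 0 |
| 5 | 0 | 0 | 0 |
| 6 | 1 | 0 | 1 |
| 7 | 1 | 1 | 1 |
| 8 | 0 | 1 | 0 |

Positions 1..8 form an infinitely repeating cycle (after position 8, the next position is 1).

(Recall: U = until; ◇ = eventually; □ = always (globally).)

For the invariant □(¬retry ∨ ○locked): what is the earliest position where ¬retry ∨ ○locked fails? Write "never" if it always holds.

4

Check ¬retry ∨ ○locked at each position in order: 0 ✓, 1 ✓, 2 ✓, 3 ✓.
At position 4 the labels are {retry} and the next position 5 has {}, so ¬retry ∨ ○locked is false there. This is the first violation.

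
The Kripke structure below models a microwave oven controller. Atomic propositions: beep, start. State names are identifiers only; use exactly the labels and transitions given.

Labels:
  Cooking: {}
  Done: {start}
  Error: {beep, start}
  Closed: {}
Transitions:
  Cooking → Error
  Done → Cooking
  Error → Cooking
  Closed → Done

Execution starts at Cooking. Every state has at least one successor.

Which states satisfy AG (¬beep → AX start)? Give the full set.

States satisfying ¬beep → AX start: {Cooking, Error, Closed}.
States satisfying AG (¬beep → AX start): {Cooking, Error}.

{Cooking, Error}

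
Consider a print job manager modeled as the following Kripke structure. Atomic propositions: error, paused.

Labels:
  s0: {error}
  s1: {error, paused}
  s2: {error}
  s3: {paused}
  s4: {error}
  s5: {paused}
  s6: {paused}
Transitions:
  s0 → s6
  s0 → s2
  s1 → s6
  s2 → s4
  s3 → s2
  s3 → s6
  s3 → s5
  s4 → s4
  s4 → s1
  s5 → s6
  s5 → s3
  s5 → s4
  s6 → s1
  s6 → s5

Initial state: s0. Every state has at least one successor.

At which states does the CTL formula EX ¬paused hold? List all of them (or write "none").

States satisfying ¬paused: {s0, s2, s4}.
States satisfying EX ¬paused: {s0, s2, s3, s4, s5}.

{s0, s2, s3, s4, s5}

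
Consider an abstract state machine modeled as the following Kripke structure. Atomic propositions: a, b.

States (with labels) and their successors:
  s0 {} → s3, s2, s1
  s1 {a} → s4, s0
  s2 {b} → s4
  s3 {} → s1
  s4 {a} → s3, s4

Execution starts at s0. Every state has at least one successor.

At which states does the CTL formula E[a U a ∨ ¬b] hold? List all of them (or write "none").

{s0, s1, s3, s4}

States satisfying a: {s1, s4}.
States satisfying a ∨ ¬b: {s0, s1, s3, s4}.
States satisfying E[a U a ∨ ¬b]: {s0, s1, s3, s4}.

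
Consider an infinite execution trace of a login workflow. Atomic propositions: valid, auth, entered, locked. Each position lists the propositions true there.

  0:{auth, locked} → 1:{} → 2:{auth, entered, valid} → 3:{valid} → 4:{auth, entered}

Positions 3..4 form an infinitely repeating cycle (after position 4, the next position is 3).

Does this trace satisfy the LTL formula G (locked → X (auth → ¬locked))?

locked → X (auth → ¬locked) holds at every position 0..4, and those are all positions ever visited, so G (locked → X (auth → ¬locked)) holds.
Positions where locked holds: 0.
Check X (auth → ¬locked) at each: 0→ok.

Holds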